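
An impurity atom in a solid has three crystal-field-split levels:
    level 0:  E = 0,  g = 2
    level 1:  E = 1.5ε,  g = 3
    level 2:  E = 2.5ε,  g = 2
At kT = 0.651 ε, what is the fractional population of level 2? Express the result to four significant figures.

0.01835

Eᵢ/kT = 0, 2.30415, 3.84025.
Z = Σ gᵢe^(−Eᵢ/kT) = 2·e^(−0) + 3·e^(−2.30415) + 2·e^(−3.84025) = 2.00000 + 0.299531 + 0.0429765 = 2.34251.
P₂ = g₂ e^(−E₂/kT) / Z = 0.0429765/2.34251 = 0.01835.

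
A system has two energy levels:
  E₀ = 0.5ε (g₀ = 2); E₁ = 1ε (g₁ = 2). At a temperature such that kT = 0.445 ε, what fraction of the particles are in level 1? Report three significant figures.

Eᵢ/kT = 1.1236, 2.2472.
Z = Σ gᵢe^(−Eᵢ/kT) = 2·e^(−1.1236) + 2·e^(−2.2472) = 0.65021 + 0.21139 = 0.86160.
P₁ = g₁ e^(−E₁/kT) / Z = 0.21139/0.86160 = 0.245.

0.245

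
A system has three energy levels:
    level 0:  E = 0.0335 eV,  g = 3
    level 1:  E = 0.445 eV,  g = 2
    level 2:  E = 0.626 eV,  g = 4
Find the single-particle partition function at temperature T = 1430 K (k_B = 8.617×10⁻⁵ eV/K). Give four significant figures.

k_BT = 8.617×10⁻⁵ × 1430 K = 0.123223 eV.
Eᵢ/kT = 0.271865, 3.61134, 5.08022.
Z = Σ gᵢe^(−Eᵢ/kT) = 3·e^(−0.271865) + 2·e^(−3.61134) + 4·e^(−5.08022) = 2.28587 + 0.0540312 + 0.0248742 = 2.36478.

Z = 2.365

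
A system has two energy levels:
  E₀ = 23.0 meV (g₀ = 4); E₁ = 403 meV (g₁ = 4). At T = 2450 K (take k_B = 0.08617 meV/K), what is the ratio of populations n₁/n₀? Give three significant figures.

0.165

k_BT = 0.08617 × 2450 K = 211.12 meV.
n₁/n₀ = (g₁/g₀) exp[−(E₁−E₀)/kT] = (4/4) × exp(−(380.0 meV)/(211.12 meV)) = (4/4) × exp(-1.7999) = 0.165.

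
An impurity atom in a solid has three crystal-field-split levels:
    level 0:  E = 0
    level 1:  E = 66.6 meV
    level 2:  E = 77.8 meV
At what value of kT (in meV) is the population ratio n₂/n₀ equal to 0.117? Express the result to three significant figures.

36.3 meV

n₂/n₀ = exp[−(E₂−E₀)/kT] = 0.117.
⇒ (E₂−E₀)/kT = ln(1/0.117) = ln(8.5470) = 2.1456.
kT = 77.8 meV / 2.1456 = 36.3 meV.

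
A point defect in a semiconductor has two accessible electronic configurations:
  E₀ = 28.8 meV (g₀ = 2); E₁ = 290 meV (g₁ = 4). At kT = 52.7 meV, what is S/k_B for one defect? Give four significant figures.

Eᵢ/kT = 0.546490, 5.50285.
Z = Σ gᵢe^(−Eᵢ/kT) = 2·e^(−0.546490) + 4·e^(−5.50285) = 1.15796 + 0.0163006 = 1.17426.
⟨E⟩ = Σ EᵢPᵢ = 32.4259 meV.
S/k_B = ln Z + ⟨E⟩/kT = ln(1.17426) + 32.4259/52.7 = 0.160638 + 0.615292 = 0.7759.

0.7759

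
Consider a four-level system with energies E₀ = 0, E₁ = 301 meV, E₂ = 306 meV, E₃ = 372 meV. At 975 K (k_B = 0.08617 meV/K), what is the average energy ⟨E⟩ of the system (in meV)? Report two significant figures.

k_BT = 0.08617 × 975 K = 84.02 meV.
Eᵢ/kT = 0, 3.582, 3.642, 4.428.
Z = Σ e^(−Eᵢ/kT) = e^(−0) + e^(−3.582) + e^(−3.642) + e^(−4.428) = 1.000 + 0.02782 + 0.02620 + 0.01194 = 1.066.
⟨E⟩ = Σ Eᵢ e^(−Eᵢ/kT) / Z = (0·1.000 + 301·0.02782 + 306·0.02620 + 372·0.01194) / 1.066 = 20 meV.

20 meV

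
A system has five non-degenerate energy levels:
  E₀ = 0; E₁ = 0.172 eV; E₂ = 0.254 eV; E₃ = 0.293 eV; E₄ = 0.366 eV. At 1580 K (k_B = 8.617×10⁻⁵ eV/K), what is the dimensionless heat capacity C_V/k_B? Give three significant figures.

k_BT = 8.617×10⁻⁵ × 1580 K = 0.13615 eV.
Eᵢ/kT = 0, 1.2633, 1.8656, 2.1520, 2.6882.
Z = Σ e^(−Eᵢ/kT) = e^(−0) + e^(−1.2633) + e^(−1.8656) + e^(−2.1520) + e^(−2.6882) = 1.0000 + 0.28272 + 0.15480 + 0.11625 + 0.068003 = 1.6218.
⟨E⟩ = 0.090577 eV, ⟨E²⟩ = 0.023086 eV².
C_V/k_B = (⟨E²⟩ − ⟨E⟩²)/(kT)² = (0.023086 − 0.0082042)/0.018537 = 0.803.

0.803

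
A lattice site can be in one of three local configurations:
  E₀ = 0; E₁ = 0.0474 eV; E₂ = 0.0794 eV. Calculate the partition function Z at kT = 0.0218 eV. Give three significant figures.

Eᵢ/kT = 0, 2.1743, 3.6422.
Z = Σ e^(−Eᵢ/kT) = e^(−0) + e^(−2.1743) + e^(−3.6422) = 1.0000 + 0.11369 + 0.026195 = 1.1399.

Z = 1.14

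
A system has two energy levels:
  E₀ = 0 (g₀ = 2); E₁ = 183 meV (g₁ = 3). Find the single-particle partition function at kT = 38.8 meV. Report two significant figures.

Eᵢ/kT = 0, 4.716.
Z = Σ gᵢe^(−Eᵢ/kT) = 2·e^(−0) + 3·e^(−4.716) = 2.000 + 0.02685 = 2.027.

Z = 2.0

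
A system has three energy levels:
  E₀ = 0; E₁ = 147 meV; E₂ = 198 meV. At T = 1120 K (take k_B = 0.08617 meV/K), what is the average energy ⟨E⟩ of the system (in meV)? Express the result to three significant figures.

42.7 meV

k_BT = 0.08617 × 1120 K = 96.510 meV.
Eᵢ/kT = 0, 1.5232, 2.0516.
Z = Σ e^(−Eᵢ/kT) = e^(−0) + e^(−1.5232) + e^(−2.0516) = 1.0000 + 0.21801 + 0.12853 = 1.3465.
⟨E⟩ = Σ Eᵢ e^(−Eᵢ/kT) / Z = (0·1.0000 + 147·0.21801 + 198·0.12853) / 1.3465 = 42.7 meV.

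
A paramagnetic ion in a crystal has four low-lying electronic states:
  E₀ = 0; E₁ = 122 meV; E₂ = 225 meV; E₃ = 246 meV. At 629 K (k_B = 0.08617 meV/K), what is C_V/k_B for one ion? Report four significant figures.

k_BT = 0.08617 × 629 K = 54.2009 meV.
Eᵢ/kT = 0, 2.25089, 4.15122, 4.53867.
Z = Σ e^(−Eᵢ/kT) = e^(−0) + e^(−2.25089) + e^(−4.15122) + e^(−4.53867) = 1.00000 + 0.105305 + 0.0157452 + 0.0106876 = 1.13174.
⟨E⟩ = 16.8051 meV, ⟨E²⟩ = 2660.71 meV².
C_V/k_B = (⟨E²⟩ − ⟨E⟩²)/(kT)² = (2660.71 − 282.411)/2937.74 = 0.8096.

0.8096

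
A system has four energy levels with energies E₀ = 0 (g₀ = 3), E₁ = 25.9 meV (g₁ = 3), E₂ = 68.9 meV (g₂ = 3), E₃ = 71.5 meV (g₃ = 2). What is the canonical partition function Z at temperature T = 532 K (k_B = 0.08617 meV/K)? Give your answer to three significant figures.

Z = 5.79

k_BT = 0.08617 × 532 K = 45.842 meV.
Eᵢ/kT = 0, 0.56498, 1.5030, 1.5597.
Z = Σ gᵢe^(−Eᵢ/kT) = 3·e^(−0) + 3·e^(−0.56498) + 3·e^(−1.5030) + 2·e^(−1.5597) = 3.0000 + 1.7051 + 0.66739 + 0.42040 = 5.7929.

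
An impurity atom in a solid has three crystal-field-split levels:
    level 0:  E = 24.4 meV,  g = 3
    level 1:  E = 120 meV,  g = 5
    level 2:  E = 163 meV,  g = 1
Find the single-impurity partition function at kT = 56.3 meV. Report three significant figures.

Z = 2.59

Eᵢ/kT = 0.43339, 2.1314, 2.8952.
Z = Σ gᵢe^(−Eᵢ/kT) = 3·e^(−0.43339) + 5·e^(−2.1314) + 1·e^(−2.8952) = 1.9449 + 0.59336 + 0.055288 = 2.5935.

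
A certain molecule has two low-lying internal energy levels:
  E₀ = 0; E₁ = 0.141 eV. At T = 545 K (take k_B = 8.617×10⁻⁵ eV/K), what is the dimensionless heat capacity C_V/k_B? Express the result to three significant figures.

k_BT = 8.617×10⁻⁵ × 545 K = 0.046963 eV.
Eᵢ/kT = 0, 3.0024.
Z = Σ e^(−Eᵢ/kT) = e^(−0) + e^(−3.0024) = 1.0000 + 0.049668 = 1.0497.
⟨E⟩ = 0.0066716 eV, ⟨E²⟩ = 0.00094070 eV².
C_V/k_B = (⟨E²⟩ − ⟨E⟩²)/(kT)² = (0.00094070 − 0.000044510)/0.0022055 = 0.406.

0.406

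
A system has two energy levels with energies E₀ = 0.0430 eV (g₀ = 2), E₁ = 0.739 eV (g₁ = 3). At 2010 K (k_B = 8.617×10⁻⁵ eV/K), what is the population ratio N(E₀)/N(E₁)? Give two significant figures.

37

k_BT = 8.617×10⁻⁵ × 2010 K = 0.1732 eV.
n₀/n₁ = (g₀/g₁) exp[−(E₀−E₁)/kT] = (2/3) × exp(−(-0.6960 eV)/(0.1732 eV)) = (2/3) × exp(4.018) = 37.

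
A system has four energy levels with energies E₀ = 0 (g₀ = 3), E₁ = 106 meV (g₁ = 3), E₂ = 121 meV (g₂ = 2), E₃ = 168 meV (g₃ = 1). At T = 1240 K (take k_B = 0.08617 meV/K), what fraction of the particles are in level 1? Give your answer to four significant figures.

k_BT = 0.08617 × 1240 K = 106.851 meV.
Eᵢ/kT = 0, 0.992036, 1.13242, 1.57228.
Z = Σ gᵢe^(−Eᵢ/kT) = 3·e^(−0) + 3·e^(−0.992036) + 2·e^(−1.13242) + 1·e^(−1.57228) = 3.00000 + 1.11246 + 0.644505 + 0.207571 = 4.96454.
P₁ = g₁ e^(−E₁/kT) / Z = 1.11246/4.96454 = 0.2241.

0.2241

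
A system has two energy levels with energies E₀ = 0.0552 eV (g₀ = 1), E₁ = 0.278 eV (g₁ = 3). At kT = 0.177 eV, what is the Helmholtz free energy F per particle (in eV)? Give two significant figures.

-0.054 eV

Eᵢ/kT = 0.3119, 1.571.
Z = Σ gᵢe^(−Eᵢ/kT) = 1·e^(−0.3119) + 3·e^(−1.571) = 0.7321 + 0.6235 = 1.356.
F = −kT ln Z = −0.177 × ln(1.356) = −0.177 × 0.3045 = -0.054 eV.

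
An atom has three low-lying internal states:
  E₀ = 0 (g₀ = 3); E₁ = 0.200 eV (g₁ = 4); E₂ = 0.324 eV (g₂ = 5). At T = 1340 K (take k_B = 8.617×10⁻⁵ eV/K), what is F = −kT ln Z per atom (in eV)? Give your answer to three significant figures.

k_BT = 8.617×10⁻⁵ × 1340 K = 0.11547 eV.
Eᵢ/kT = 0, 1.7321, 2.8059.
Z = Σ gᵢe^(−Eᵢ/kT) = 3·e^(−0) + 4·e^(−1.7321) + 5·e^(−2.8059) = 3.0000 + 0.70765 + 0.30226 = 4.0099.
F = −kT ln Z = −0.11547 × ln(4.0099) = −0.11547 × 1.3888 = -0.160 eV.

-0.160 eV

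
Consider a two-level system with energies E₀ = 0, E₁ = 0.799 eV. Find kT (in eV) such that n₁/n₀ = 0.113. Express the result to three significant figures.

n₁/n₀ = exp[−(E₁−E₀)/kT] = 0.113.
⇒ (E₁−E₀)/kT = ln(1/0.113) = ln(8.8496) = 2.1804.
kT = 0.799 eV / 2.1804 = 0.366 eV.

0.366 eV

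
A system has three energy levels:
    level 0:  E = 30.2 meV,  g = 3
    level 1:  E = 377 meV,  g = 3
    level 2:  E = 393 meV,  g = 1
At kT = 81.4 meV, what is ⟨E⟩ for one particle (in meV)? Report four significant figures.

Eᵢ/kT = 0.371007, 4.63145, 4.82801.
Z = Σ gᵢe^(−Eᵢ/kT) = 3·e^(−0.371007) + 3·e^(−4.63145) + 1·e^(−4.82801) = 2.07012 + 0.0292219 + 0.00800243 = 2.10734.
⟨E⟩ = Σ Eᵢ gᵢe^(−Eᵢ/kT) / Z = (30.2·2.07012 + 377·0.0292219 + 393·0.00800243) / 2.10734 = 36.39 meV.

36.39 meV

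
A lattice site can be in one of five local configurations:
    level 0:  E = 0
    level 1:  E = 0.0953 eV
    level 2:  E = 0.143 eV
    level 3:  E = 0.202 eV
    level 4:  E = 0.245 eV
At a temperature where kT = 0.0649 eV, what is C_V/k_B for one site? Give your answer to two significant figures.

Eᵢ/kT = 0, 1.468, 2.203, 3.112, 3.775.
Z = Σ e^(−Eᵢ/kT) = e^(−0) + e^(−1.468) + e^(−2.203) + e^(−3.112) + e^(−3.775) = 1.000 + 0.2304 + 0.1105 + 0.04451 + 0.02294 = 1.408.
⟨E⟩ = 0.03719 eV, ⟨E²⟩ = 0.005359 eV².
C_V/k_B = (⟨E²⟩ − ⟨E⟩²)/(kT)² = (0.005359 − 0.001383)/0.004212 = 0.94.

0.94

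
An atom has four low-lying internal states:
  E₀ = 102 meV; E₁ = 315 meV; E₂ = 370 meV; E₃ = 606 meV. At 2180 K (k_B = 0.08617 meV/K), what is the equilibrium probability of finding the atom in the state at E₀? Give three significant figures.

k_BT = 0.08617 × 2180 K = 187.85 meV.
Eᵢ/kT = 0.54299, 1.6769, 1.9697, 3.2260.
Z = Σ e^(−Eᵢ/kT) = e^(−0.54299) + e^(−1.6769) + e^(−1.9697) + e^(−3.2260) = 0.58101 + 0.18695 + 0.13950 + 0.039716 = 0.94718.
P₀ = e^(−E₀/kT) / Z = 0.58101/0.94718 = 0.613.

0.613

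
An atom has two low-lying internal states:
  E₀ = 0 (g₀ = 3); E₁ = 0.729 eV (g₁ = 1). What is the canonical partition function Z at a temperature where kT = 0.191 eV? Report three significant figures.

Eᵢ/kT = 0, 3.8168.
Z = Σ gᵢe^(−Eᵢ/kT) = 3·e^(−0) + 1·e^(−3.8168) = 3.0000 + 0.021998 = 3.0220.

Z = 3.02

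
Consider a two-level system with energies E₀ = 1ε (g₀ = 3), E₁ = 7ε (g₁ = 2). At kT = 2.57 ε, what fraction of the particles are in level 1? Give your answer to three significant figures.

Eᵢ/kT = 0.38911, 2.7237.
Z = Σ gᵢe^(−Eᵢ/kT) = 3·e^(−0.38911) + 2·e^(−2.7237) = 2.0330 + 0.13126 = 2.1643.
P₁ = g₁ e^(−E₁/kT) / Z = 0.13126/2.1643 = 0.0606.

0.0606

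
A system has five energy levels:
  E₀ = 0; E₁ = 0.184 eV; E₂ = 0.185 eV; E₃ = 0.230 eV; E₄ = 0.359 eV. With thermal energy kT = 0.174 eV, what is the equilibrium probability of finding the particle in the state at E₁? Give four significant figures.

Eᵢ/kT = 0, 1.05747, 1.06322, 1.32184, 2.06322.
Z = Σ e^(−Eᵢ/kT) = e^(−0) + e^(−1.05747) + e^(−1.06322) + e^(−1.32184) + e^(−2.06322) = 1.00000 + 0.347333 + 0.345342 + 0.266644 + 0.127044 = 2.08636.
P₁ = e^(−E₁/kT) / Z = 0.347333/2.08636 = 0.1665.

0.1665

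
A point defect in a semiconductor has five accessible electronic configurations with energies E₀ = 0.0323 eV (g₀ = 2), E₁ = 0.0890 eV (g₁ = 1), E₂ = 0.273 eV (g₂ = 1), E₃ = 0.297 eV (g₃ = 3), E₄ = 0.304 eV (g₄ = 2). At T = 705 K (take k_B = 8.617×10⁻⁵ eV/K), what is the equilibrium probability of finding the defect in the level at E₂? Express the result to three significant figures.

0.00769

k_BT = 8.617×10⁻⁵ × 705 K = 0.060750 eV.
Eᵢ/kT = 0.53169, 1.4650, 4.4938, 4.8889, 5.0041.
Z = Σ gᵢe^(−Eᵢ/kT) = 2·e^(−0.53169) + 1·e^(−1.4650) + 1·e^(−4.4938) + 3·e^(−4.8889) + 2·e^(−5.0041) = 1.1752 + 0.23108 + 0.011178 + 0.022589 + 0.013421 = 1.4535.
P₂ = g₂ e^(−E₂/kT) / Z = 0.011178/1.4535 = 0.00769.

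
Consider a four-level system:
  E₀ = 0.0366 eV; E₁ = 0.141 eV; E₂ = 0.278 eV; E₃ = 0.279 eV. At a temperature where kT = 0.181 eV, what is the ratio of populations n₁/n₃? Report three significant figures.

n₁/n₃ = exp[−(E₁−E₃)/kT] = exp(−(-0.138 eV)/(0.181 eV)) = exp(0.76243) = 2.14.

2.14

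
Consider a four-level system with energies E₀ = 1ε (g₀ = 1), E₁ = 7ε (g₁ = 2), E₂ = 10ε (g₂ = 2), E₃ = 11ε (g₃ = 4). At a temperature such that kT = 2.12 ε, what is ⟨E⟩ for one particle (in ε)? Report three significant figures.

2.12 ε

Eᵢ/kT = 0.47170, 3.3019, 4.7170, 5.1887.
Z = Σ gᵢe^(−Eᵢ/kT) = 1·e^(−0.47170) + 2·e^(−3.3019) + 2·e^(−4.7170) + 4·e^(−5.1887) = 0.62394 + 0.073626 + 0.017884 + 0.022317 = 0.73777.
⟨E⟩ = Σ Eᵢ gᵢe^(−Eᵢ/kT) / Z = (1·0.62394 + 7·0.073626 + 10·0.017884 + 11·0.022317) / 0.73777 = 2.12 ε.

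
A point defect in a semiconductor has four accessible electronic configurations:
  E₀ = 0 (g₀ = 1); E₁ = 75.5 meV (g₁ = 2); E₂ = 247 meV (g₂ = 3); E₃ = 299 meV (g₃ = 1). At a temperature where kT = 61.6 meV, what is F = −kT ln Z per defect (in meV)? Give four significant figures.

-30.82 meV

Eᵢ/kT = 0, 1.22565, 4.00974, 4.85390.
Z = Σ gᵢe^(−Eᵢ/kT) = 1·e^(−0) + 2·e^(−1.22565) + 3·e^(−4.00974) + 1·e^(−4.85390) = 1.00000 + 0.587134 + 0.0544143 + 0.00779791 = 1.64935.
F = −kT ln Z = −61.6 × ln(1.64935) = −61.6 × 0.500381 = -30.82 meV.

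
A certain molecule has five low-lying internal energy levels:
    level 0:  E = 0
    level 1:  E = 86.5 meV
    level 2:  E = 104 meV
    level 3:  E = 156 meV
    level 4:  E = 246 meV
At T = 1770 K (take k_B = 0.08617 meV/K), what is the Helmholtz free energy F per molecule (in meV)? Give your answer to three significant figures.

k_BT = 0.08617 × 1770 K = 152.52 meV.
Eᵢ/kT = 0, 0.56714, 0.68188, 1.0228, 1.6129.
Z = Σ e^(−Eᵢ/kT) = e^(−0) + e^(−0.56714) + e^(−0.68188) + e^(−1.0228) + e^(−1.6129) = 1.0000 + 0.56715 + 0.50567 + 0.35959 + 0.19931 = 2.6317.
F = −kT ln Z = −152.52 × ln(2.6317) = −152.52 × 0.96763 = -148 meV.

-148 meV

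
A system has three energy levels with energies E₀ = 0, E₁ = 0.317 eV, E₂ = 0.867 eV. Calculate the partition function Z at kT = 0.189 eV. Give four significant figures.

Eᵢ/kT = 0, 1.67725, 4.58730.
Z = Σ e^(−Eᵢ/kT) = e^(−0) + e^(−1.67725) + e^(−4.58730) = 1.00000 + 0.186887 + 0.0101803 = 1.19707.

Z = 1.197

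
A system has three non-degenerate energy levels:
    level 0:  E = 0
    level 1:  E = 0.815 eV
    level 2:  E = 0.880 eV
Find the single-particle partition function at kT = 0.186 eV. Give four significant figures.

Eᵢ/kT = 0, 4.38172, 4.73118.
Z = Σ e^(−Eᵢ/kT) = e^(−0) + e^(−4.38172) + e^(−4.73118) = 1.00000 + 0.0125038 + 0.00881606 = 1.02132.

Z = 1.021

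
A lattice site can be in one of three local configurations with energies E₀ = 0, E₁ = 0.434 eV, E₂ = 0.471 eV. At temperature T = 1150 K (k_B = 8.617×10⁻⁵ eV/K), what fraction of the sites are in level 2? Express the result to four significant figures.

k_BT = 8.617×10⁻⁵ × 1150 K = 0.0990955 eV.
Eᵢ/kT = 0, 4.37961, 4.75299.
Z = Σ e^(−Eᵢ/kT) = e^(−0) + e^(−4.37961) + e^(−4.75299) = 1.00000 + 0.0125302 + 0.00862587 = 1.02116.
P₂ = e^(−E₂/kT) / Z = 0.00862587/1.02116 = 0.008447.

0.008447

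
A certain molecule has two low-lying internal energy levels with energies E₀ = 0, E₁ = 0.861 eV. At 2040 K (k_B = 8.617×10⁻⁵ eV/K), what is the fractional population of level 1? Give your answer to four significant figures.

0.007406

k_BT = 8.617×10⁻⁵ × 2040 K = 0.175787 eV.
Eᵢ/kT = 0, 4.89797.
Z = Σ e^(−Eᵢ/kT) = e^(−0) + e^(−4.89797) = 1.00000 + 0.00746171 = 1.00746.
P₁ = e^(−E₁/kT) / Z = 0.00746171/1.00746 = 0.007406.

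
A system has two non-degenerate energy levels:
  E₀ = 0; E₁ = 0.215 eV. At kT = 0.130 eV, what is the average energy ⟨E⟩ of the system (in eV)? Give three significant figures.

0.0345 eV

Eᵢ/kT = 0, 1.6538.
Z = Σ e^(−Eᵢ/kT) = e^(−0) + e^(−1.6538) = 1.0000 + 0.19132 = 1.1913.
⟨E⟩ = Σ Eᵢ e^(−Eᵢ/kT) / Z = (0·1.0000 + 0.215·0.19132) / 1.1913 = 0.0345 eV.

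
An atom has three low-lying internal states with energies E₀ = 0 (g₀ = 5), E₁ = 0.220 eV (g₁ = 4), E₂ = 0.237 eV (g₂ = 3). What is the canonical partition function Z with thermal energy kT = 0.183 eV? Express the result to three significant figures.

Eᵢ/kT = 0, 1.2022, 1.2951.
Z = Σ gᵢe^(−Eᵢ/kT) = 5·e^(−0) + 4·e^(−1.2022) + 3·e^(−1.2951) = 5.0000 + 1.2021 + 0.82161 = 7.0237.

Z = 7.02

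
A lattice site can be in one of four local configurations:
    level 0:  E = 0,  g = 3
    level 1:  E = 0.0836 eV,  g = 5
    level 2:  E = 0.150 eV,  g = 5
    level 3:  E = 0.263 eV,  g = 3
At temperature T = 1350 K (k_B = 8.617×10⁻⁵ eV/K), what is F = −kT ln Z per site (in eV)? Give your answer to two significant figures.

-0.23 eV

k_BT = 8.617×10⁻⁵ × 1350 K = 0.1163 eV.
Eᵢ/kT = 0, 0.7188, 1.290, 2.261.
Z = Σ gᵢe^(−Eᵢ/kT) = 3·e^(−0) + 5·e^(−0.7188) + 5·e^(−1.290) + 3·e^(−2.261) = 3.000 + 2.437 + 1.376 + 0.3127 = 7.126.
F = −kT ln Z = −0.1163 × ln(7.126) = −0.1163 × 1.964 = -0.23 eV.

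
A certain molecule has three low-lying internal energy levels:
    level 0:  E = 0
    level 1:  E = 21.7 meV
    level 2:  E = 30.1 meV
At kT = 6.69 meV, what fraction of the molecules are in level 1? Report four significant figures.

0.03716

Eᵢ/kT = 0, 3.24365, 4.49925.
Z = Σ e^(−Eᵢ/kT) = e^(−0) + e^(−3.24365) + e^(−4.49925) = 1.00000 + 0.0390212 + 0.0111173 = 1.05014.
P₁ = e^(−E₁/kT) / Z = 0.0390212/1.05014 = 0.03716.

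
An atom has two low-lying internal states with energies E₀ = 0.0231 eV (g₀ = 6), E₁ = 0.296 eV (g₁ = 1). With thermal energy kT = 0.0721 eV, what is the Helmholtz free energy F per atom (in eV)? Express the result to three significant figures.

-0.106 eV

Eᵢ/kT = 0.32039, 4.1054.
Z = Σ gᵢe^(−Eᵢ/kT) = 6·e^(−0.32039) + 1·e^(−4.1054) = 4.3552 + 0.016483 = 4.3717.
F = −kT ln Z = −0.0721 × ln(4.3717) = −0.0721 × 1.4752 = -0.106 eV.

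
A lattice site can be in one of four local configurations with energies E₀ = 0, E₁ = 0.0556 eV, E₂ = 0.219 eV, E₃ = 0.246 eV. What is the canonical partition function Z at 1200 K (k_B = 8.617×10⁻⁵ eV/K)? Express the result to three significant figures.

k_BT = 8.617×10⁻⁵ × 1200 K = 0.10340 eV.
Eᵢ/kT = 0, 0.53772, 2.1180, 2.3791.
Z = Σ e^(−Eᵢ/kT) = e^(−0) + e^(−0.53772) + e^(−2.1180) + e^(−2.3791) = 1.0000 + 0.58408 + 0.12027 + 0.092634 = 1.7970.

Z = 1.80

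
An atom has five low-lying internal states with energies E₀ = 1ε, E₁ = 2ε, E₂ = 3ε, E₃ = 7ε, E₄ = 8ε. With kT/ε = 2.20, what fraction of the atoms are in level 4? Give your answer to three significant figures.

Eᵢ/kT = 0.45455, 0.90909, 1.3636, 3.1818, 3.6364.
Z = Σ e^(−Eᵢ/kT) = e^(−0.45455) + e^(−0.90909) + e^(−1.3636) + e^(−3.1818) + e^(−3.6364) = 0.63473 + 0.40289 + 0.25574 + 0.041511 + 0.026347 = 1.3612.
P₄ = e^(−E₄/kT) / Z = 0.026347/1.3612 = 0.0194.

0.0194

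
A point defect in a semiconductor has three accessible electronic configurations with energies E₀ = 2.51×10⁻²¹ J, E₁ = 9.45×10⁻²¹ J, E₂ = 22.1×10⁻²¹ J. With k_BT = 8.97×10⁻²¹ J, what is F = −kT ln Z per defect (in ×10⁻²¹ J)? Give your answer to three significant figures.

Eᵢ/kT = 0.27982, 1.0535, 2.4638.
Z = Σ e^(−Eᵢ/kT) = e^(−0.27982) + e^(−1.0535) + e^(−2.4638) = 0.75592 + 0.34872 + 0.085111 = 1.1898.
F = −kT ln Z = −8.97 × ln(1.1898) = −8.97 × 0.17379 = -1.56 ×10⁻²¹ J.

-1.56 ×10⁻²¹ J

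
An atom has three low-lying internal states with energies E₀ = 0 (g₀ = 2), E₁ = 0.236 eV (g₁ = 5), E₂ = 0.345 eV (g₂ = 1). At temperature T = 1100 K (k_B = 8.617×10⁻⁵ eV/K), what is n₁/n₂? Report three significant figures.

k_BT = 8.617×10⁻⁵ × 1100 K = 0.094787 eV.
n₁/n₂ = (g₁/g₂) exp[−(E₁−E₂)/kT] = (5/1) × exp(−(-0.109 eV)/(0.094787 eV)) = (5/1) × exp(1.1499) = 15.8.

15.8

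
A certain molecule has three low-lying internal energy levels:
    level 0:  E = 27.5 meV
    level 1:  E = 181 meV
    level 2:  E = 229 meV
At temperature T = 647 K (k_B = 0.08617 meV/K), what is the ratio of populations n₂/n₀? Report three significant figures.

k_BT = 0.08617 × 647 K = 55.752 meV.
n₂/n₀ = exp[−(E₂−E₀)/kT] = exp(−(201.5 meV)/(55.752 meV)) = exp(-3.6142) = 0.0269.

0.0269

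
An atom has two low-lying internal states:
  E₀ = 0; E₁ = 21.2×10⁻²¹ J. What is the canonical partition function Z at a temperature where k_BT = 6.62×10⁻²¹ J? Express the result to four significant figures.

Z = 1.041

Eᵢ/kT = 0, 3.20242.
Z = Σ e^(−Eᵢ/kT) = e^(−0) + e^(−3.20242) = 1.00000 + 0.0406637 = 1.04066.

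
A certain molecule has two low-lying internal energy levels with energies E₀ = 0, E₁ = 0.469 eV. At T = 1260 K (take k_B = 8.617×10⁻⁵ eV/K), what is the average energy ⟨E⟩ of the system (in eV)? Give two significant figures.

0.0062 eV

k_BT = 8.617×10⁻⁵ × 1260 K = 0.1086 eV.
Eᵢ/kT = 0, 4.319.
Z = Σ e^(−Eᵢ/kT) = e^(−0) + e^(−4.319) = 1.000 + 0.01331 = 1.013.
⟨E⟩ = Σ Eᵢ e^(−Eᵢ/kT) / Z = (0·1.000 + 0.469·0.01331) / 1.013 = 0.0062 eV.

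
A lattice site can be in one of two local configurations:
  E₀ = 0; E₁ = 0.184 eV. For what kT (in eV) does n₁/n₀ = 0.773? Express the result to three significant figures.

0.715 eV

n₁/n₀ = exp[−(E₁−E₀)/kT] = 0.773.
⇒ (E₁−E₀)/kT = ln(1/0.773) = ln(1.2937) = 0.25751.
kT = 0.184 eV / 0.25751 = 0.715 eV.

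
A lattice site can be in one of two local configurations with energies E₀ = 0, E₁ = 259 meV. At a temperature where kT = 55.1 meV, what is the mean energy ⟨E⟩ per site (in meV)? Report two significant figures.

Eᵢ/kT = 0, 4.701.
Z = Σ e^(−Eᵢ/kT) = e^(−0) + e^(−4.701) = 1.000 + 0.009086 = 1.009.
⟨E⟩ = Σ Eᵢ e^(−Eᵢ/kT) / Z = (0·1.000 + 259·0.009086) / 1.009 = 2.3 meV.

2.3 meV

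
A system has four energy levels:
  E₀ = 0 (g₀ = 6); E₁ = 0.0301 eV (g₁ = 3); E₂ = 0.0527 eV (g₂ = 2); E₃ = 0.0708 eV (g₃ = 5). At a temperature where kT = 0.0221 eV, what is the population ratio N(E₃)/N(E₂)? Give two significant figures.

1.1

n₃/n₂ = (g₃/g₂) exp[−(E₃−E₂)/kT] = (5/2) × exp(−(0.0181 eV)/(0.0221 eV)) = (5/2) × exp(-0.8190) = 1.1.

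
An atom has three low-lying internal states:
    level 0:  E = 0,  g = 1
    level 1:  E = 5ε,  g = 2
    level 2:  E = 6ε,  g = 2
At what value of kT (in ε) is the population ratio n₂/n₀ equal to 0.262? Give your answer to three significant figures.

2.95 ε

n₂/n₀ = (g₂/g₀) exp[−(E₂−E₀)/kT] = 0.262.
⇒ (E₂−E₀)/kT = ln((2/1)/0.262) = ln(7.6336) = 2.0326.
kT = 6ε / 2.0326 = 2.95 ε.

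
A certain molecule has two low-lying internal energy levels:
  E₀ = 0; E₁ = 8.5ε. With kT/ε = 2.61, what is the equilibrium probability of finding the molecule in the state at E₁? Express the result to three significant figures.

Eᵢ/kT = 0, 3.2567.
Z = Σ e^(−Eᵢ/kT) = e^(−0) + e^(−3.2567) = 1.0000 + 0.038515 = 1.0385.
P₁ = e^(−E₁/kT) / Z = 0.038515/1.0385 = 0.0371.

0.0371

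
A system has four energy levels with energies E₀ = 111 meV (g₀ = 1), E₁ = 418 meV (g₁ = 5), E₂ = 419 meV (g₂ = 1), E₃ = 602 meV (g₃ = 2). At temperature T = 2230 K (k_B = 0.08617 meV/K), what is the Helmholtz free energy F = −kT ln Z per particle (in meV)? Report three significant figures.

-54.7 meV

k_BT = 0.08617 × 2230 K = 192.16 meV.
Eᵢ/kT = 0.57764, 2.1753, 2.1805, 3.1328.
Z = Σ gᵢe^(−Eᵢ/kT) = 1·e^(−0.57764) + 5·e^(−2.1753) + 1·e^(−2.1805) + 2·e^(−3.1328) = 0.56122 + 0.56787 + 0.11299 + 0.087191 = 1.3293.
F = −kT ln Z = −192.16 × ln(1.3293) = −192.16 × 0.28465 = -54.7 meV.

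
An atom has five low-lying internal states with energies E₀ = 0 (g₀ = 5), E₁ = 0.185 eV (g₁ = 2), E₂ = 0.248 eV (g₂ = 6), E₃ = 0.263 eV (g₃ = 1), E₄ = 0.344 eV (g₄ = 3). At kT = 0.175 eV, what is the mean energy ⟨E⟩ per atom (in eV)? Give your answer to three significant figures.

Eᵢ/kT = 0, 1.0571, 1.4171, 1.5029, 1.9657.
Z = Σ gᵢe^(−Eᵢ/kT) = 5·e^(−0) + 2·e^(−1.0571) + 6·e^(−1.4171) + 1·e^(−1.5029) + 3·e^(−1.9657) = 5.0000 + 0.69492 + 1.4545 + 0.22248 + 0.42017 = 7.7921.
⟨E⟩ = Σ Eᵢ gᵢe^(−Eᵢ/kT) / Z = (0·5.0000 + 0.185·0.69492 + 0.248·1.4545 + 0.263·0.22248 + 0.344·0.42017) / 7.7921 = 0.0888 eV.

0.0888 eV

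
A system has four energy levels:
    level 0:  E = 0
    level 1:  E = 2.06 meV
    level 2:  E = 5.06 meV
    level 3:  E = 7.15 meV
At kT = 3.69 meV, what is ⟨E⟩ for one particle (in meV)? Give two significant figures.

1.8 meV

Eᵢ/kT = 0, 0.5583, 1.371, 1.938.
Z = Σ e^(−Eᵢ/kT) = e^(−0) + e^(−0.5583) + e^(−1.371) + e^(−1.938) = 1.000 + 0.5722 + 0.2539 + 0.1440 = 1.970.
⟨E⟩ = Σ Eᵢ e^(−Eᵢ/kT) / Z = (0·1.000 + 2.06·0.5722 + 5.06·0.2539 + 7.15·0.1440) / 1.970 = 1.8 meV.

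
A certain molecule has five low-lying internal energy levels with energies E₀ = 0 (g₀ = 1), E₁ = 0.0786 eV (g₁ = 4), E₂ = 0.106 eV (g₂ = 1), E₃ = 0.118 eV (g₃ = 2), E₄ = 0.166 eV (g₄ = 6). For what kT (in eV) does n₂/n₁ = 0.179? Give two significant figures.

n₂/n₁ = (g₂/g₁) exp[−(E₂−E₁)/kT] = 0.179.
⇒ (E₂−E₁)/kT = ln((1/4)/0.179) = ln(1.397) = 0.3343.
kT = 0.0274 eV / 0.3343 = 0.082 eV.

0.082 eV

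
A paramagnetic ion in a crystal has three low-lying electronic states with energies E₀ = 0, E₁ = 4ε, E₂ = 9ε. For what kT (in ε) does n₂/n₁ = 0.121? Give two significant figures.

n₂/n₁ = exp[−(E₂−E₁)/kT] = 0.121.
⇒ (E₂−E₁)/kT = ln(1/0.121) = ln(8.264) = 2.112.
kT = 5ε / 2.112 = 2.4 ε.

2.4 ε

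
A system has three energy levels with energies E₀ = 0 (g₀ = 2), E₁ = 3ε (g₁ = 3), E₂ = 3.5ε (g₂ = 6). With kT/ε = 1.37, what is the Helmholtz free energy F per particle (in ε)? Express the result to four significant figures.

Eᵢ/kT = 0, 2.18978, 2.55474.
Z = Σ gᵢe^(−Eᵢ/kT) = 2·e^(−0) + 3·e^(−2.18978) + 6·e^(−2.55474) = 2.00000 + 0.335824 + 0.466275 = 2.80210.
F = −kT ln Z = −1.37 × ln(2.80210) = −1.37 × 1.03037 = -1.412 ε.

-1.412 ε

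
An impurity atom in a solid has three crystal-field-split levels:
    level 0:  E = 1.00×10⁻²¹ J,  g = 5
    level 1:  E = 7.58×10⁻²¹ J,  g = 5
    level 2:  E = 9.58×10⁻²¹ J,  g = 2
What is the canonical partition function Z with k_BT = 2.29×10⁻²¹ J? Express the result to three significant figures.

Z = 3.44

Eᵢ/kT = 0.43668, 3.3100, 4.1834.
Z = Σ gᵢe^(−Eᵢ/kT) = 5·e^(−0.43668) + 5·e^(−3.3100) + 2·e^(−4.1834) = 3.2309 + 0.18258 + 0.030493 = 3.4440.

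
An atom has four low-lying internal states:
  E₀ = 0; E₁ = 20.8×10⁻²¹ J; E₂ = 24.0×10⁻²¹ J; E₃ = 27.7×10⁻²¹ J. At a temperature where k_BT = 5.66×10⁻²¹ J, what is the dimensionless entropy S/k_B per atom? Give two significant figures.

Eᵢ/kT = 0, 3.675, 4.240, 4.894.
Z = Σ e^(−Eᵢ/kT) = e^(−0) + e^(−3.675) + e^(−4.240) + e^(−4.894) = 1.000 + 0.02535 + 0.01441 + 0.007491 = 1.047.
⟨E⟩ = Σ EᵢPᵢ = 1.032 ×10⁻²¹ J.
S/k_B = ln Z + ⟨E⟩/kT = ln(1.047) + 1.032/5.66 = 0.04593 + 0.1823 = 0.23.

0.23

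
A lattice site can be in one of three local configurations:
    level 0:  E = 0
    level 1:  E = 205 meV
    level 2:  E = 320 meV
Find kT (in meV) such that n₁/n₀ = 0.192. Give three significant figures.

124 meV

n₁/n₀ = exp[−(E₁−E₀)/kT] = 0.192.
⇒ (E₁−E₀)/kT = ln(1/0.192) = ln(5.2083) = 1.6503.
kT = 205 meV / 1.6503 = 124 meV.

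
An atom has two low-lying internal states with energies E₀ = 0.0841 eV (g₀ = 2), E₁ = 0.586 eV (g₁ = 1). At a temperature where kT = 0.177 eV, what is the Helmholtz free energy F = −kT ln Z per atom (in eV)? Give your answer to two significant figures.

-0.044 eV

Eᵢ/kT = 0.4751, 3.311.
Z = Σ gᵢe^(−Eᵢ/kT) = 2·e^(−0.4751) + 1·e^(−3.311) = 1.244 + 0.03648 = 1.280.
F = −kT ln Z = −0.177 × ln(1.280) = −0.177 × 0.2469 = -0.044 eV.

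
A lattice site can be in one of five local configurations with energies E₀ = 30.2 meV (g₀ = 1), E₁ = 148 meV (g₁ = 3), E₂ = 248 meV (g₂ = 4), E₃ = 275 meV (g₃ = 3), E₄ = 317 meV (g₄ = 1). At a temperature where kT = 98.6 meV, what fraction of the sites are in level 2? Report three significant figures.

0.166

Eᵢ/kT = 0.30629, 1.5010, 2.5152, 2.7890, 3.2150.
Z = Σ gᵢe^(−Eᵢ/kT) = 1·e^(−0.30629) + 3·e^(−1.5010) + 4·e^(−2.5152) + 3·e^(−2.7890) + 1·e^(−3.2150) = 0.73617 + 0.66872 + 0.32339 + 0.18445 + 0.040155 = 1.9529.
P₂ = g₂ e^(−E₂/kT) / Z = 0.32339/1.9529 = 0.166.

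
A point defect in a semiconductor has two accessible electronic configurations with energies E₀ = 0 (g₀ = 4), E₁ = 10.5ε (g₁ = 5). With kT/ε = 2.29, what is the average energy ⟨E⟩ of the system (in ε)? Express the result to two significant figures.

Eᵢ/kT = 0, 4.585.
Z = Σ gᵢe^(−Eᵢ/kT) = 4·e^(−0) + 5·e^(−4.585) = 4.000 + 0.05102 = 4.051.
⟨E⟩ = Σ Eᵢ gᵢe^(−Eᵢ/kT) / Z = (0·4.000 + 10.5·0.05102) / 4.051 = 0.13 ε.

0.13 ε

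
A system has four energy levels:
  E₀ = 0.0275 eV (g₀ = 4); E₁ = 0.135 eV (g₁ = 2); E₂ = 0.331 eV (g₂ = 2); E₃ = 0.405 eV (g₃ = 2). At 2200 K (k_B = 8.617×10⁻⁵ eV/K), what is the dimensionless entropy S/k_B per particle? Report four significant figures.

k_BT = 8.617×10⁻⁵ × 2200 K = 0.189574 eV.
Eᵢ/kT = 0.145062, 0.712123, 1.74602, 2.13637.
Z = Σ gᵢe^(−Eᵢ/kT) = 4·e^(−0.145062) + 2·e^(−0.712123) + 2·e^(−1.74602) + 2·e^(−2.13637) = 3.45987 + 0.981203 + 0.348934 + 0.236165 = 5.02617.
⟨E⟩ = Σ EᵢPᵢ = 0.0872937 eV.
S/k_B = ln Z + ⟨E⟩/kT = ln(5.02617) + 0.0872937/0.189574 = 1.61466 + 0.460473 = 2.075.

2.075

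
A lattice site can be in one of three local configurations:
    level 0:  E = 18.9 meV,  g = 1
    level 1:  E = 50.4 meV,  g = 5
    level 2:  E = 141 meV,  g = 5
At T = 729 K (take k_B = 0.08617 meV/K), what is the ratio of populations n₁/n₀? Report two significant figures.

3.0

k_BT = 0.08617 × 729 K = 62.82 meV.
n₁/n₀ = (g₁/g₀) exp[−(E₁−E₀)/kT] = (5/1) × exp(−(31.5 meV)/(62.82 meV)) = (5/1) × exp(-0.5014) = 3.0.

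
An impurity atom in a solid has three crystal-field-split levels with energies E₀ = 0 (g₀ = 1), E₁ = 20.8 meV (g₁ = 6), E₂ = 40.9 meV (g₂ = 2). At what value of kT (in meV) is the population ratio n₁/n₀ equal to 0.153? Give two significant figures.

n₁/n₀ = (g₁/g₀) exp[−(E₁−E₀)/kT] = 0.153.
⇒ (E₁−E₀)/kT = ln((6/1)/0.153) = ln(39.22) = 3.669.
kT = 20.8 meV / 3.669 = 5.7 meV.

5.7 meV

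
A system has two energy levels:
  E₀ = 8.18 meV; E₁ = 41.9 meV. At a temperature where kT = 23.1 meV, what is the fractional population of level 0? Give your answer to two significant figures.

Eᵢ/kT = 0.3541, 1.814.
Z = Σ e^(−Eᵢ/kT) = e^(−0.3541) + e^(−1.814) = 0.7018 + 0.1630 = 0.8648.
P₀ = e^(−E₀/kT) / Z = 0.7018/0.8648 = 0.81.

0.81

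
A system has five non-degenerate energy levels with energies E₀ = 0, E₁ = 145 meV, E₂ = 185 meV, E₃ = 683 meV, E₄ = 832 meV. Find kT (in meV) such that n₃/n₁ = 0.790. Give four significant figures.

2282 meV

n₃/n₁ = exp[−(E₃−E₁)/kT] = 0.790.
⇒ (E₃−E₁)/kT = ln(1/0.790) = ln(1.26582) = 0.235720.
kT = 538 meV / 0.235720 = 2282 meV.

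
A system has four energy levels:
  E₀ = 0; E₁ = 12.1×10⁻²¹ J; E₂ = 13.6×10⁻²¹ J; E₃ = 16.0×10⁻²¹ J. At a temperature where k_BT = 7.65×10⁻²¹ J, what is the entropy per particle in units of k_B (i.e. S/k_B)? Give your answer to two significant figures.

Eᵢ/kT = 0, 1.582, 1.778, 2.092.
Z = Σ e^(−Eᵢ/kT) = e^(−0) + e^(−1.582) + e^(−1.778) + e^(−2.092) = 1.000 + 0.2056 + 0.1690 + 0.1234 = 1.498.
⟨E⟩ = Σ EᵢPᵢ = 4.513 ×10⁻²¹ J.
S/k_B = ln Z + ⟨E⟩/kT = ln(1.498) + 4.513/7.65 = 0.4041 + 0.5899 = 0.99.

0.99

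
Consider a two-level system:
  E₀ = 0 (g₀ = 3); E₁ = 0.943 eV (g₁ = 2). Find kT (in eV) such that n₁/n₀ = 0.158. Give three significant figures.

n₁/n₀ = (g₁/g₀) exp[−(E₁−E₀)/kT] = 0.158.
⇒ (E₁−E₀)/kT = ln((2/3)/0.158) = ln(4.2194) = 1.4397.
kT = 0.943 eV / 1.4397 = 0.655 eV.

0.655 eV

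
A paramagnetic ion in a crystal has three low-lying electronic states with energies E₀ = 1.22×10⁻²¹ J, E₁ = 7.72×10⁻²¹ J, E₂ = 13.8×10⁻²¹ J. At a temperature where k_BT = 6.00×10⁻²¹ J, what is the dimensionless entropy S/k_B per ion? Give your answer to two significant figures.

0.81

Eᵢ/kT = 0.2033, 1.287, 2.300.
Z = Σ e^(−Eᵢ/kT) = e^(−0.2033) + e^(−1.287) + e^(−2.300) = 0.8160 + 0.2761 + 0.1003 = 1.192.
⟨E⟩ = Σ EᵢPᵢ = 3.785 ×10⁻²¹ J.
S/k_B = ln Z + ⟨E⟩/kT = ln(1.192) + 3.785/6.00 = 0.1756 + 0.6308 = 0.81.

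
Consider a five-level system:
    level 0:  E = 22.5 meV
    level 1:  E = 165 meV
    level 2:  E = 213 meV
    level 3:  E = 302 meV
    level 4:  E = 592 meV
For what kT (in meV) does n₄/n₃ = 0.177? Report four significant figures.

167.5 meV

n₄/n₃ = exp[−(E₄−E₃)/kT] = 0.177.
⇒ (E₄−E₃)/kT = ln(1/0.177) = ln(5.64972) = 1.73161.
kT = 290 meV / 1.73161 = 167.5 meV.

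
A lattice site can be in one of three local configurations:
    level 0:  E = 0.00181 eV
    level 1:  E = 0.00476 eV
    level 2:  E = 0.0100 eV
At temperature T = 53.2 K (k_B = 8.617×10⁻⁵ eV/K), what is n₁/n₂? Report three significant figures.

3.14

k_BT = 8.617×10⁻⁵ × 53.2 K = 0.0045842 eV.
n₁/n₂ = exp[−(E₁−E₂)/kT] = exp(−(-0.00524 eV)/(0.0045842 eV)) = exp(1.1431) = 3.14.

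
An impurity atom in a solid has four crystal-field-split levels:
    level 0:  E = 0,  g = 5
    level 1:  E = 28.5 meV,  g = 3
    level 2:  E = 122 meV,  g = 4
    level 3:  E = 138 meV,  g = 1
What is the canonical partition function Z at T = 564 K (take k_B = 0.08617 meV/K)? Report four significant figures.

k_BT = 0.08617 × 564 K = 48.5999 meV.
Eᵢ/kT = 0, 0.586421, 2.51029, 2.83951.
Z = Σ gᵢe^(−Eᵢ/kT) = 5·e^(−0) + 3·e^(−0.586421) + 4·e^(−2.51029) + 1·e^(−2.83951) = 5.00000 + 1.66894 + 0.324979 + 0.0584543 = 7.05237.

Z = 7.052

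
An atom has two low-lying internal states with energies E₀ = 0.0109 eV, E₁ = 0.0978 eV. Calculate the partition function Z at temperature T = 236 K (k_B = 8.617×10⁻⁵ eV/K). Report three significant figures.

k_BT = 8.617×10⁻⁵ × 236 K = 0.020336 eV.
Eᵢ/kT = 0.53600, 4.8092.
Z = Σ e^(−Eᵢ/kT) = e^(−0.53600) + e^(−4.8092) = 0.58508 + 0.0081544 = 0.59323.

Z = 0.593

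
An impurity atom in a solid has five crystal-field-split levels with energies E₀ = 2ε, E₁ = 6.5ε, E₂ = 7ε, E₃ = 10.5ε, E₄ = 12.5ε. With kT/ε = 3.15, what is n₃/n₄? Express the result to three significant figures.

1.89

n₃/n₄ = exp[−(E₃−E₄)/kT] = exp(−(-2.0ε)/(3.15ε)) = exp(0.63492) = 1.89.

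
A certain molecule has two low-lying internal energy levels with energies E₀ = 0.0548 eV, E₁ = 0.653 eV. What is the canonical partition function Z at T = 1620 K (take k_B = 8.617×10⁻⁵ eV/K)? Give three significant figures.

Z = 0.685

k_BT = 8.617×10⁻⁵ × 1620 K = 0.13960 eV.
Eᵢ/kT = 0.39255, 4.6777.
Z = Σ e^(−Eᵢ/kT) = e^(−0.39255) + e^(−4.6777) = 0.67533 + 0.0093004 = 0.68463.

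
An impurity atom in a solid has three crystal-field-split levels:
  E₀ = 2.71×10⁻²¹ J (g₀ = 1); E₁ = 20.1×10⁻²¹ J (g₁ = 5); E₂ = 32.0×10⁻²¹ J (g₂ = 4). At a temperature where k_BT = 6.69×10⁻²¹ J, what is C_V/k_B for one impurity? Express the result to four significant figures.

Eᵢ/kT = 0.405082, 3.00448, 4.78326.
Z = Σ gᵢe^(−Eᵢ/kT) = 1·e^(−0.405082) + 5·e^(−3.00448) + 4·e^(−4.78326) = 0.666922 + 0.247823 + 0.0334747 = 0.948220.
⟨E⟩ = 8.28900, ⟨E²⟩ = 146.906.
C_V/k_B = (⟨E²⟩ − ⟨E⟩²)/(kT)² = (146.906 − 68.7075)/44.7561 = 1.747.

1.747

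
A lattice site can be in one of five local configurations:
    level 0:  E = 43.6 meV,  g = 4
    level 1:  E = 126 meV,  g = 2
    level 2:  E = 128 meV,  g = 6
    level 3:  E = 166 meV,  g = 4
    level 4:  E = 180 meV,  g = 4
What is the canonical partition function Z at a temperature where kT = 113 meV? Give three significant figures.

Z = 7.04

Eᵢ/kT = 0.38584, 1.1150, 1.1327, 1.4690, 1.5929.
Z = Σ gᵢe^(−Eᵢ/kT) = 4·e^(−0.38584) + 2·e^(−1.1150) + 6·e^(−1.1327) + 4·e^(−1.4690) + 4·e^(−1.5929) = 2.7195 + 0.65583 + 1.9330 + 0.92062 + 0.81334 = 7.0423.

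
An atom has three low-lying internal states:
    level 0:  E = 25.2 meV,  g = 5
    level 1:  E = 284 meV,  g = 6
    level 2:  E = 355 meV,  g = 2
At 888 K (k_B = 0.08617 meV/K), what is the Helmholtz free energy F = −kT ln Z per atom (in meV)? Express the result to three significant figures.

-101 meV

k_BT = 0.08617 × 888 K = 76.519 meV.
Eᵢ/kT = 0.32933, 3.7115, 4.6394.
Z = Σ gᵢe^(−Eᵢ/kT) = 5·e^(−0.32933) + 6·e^(−3.7115) + 2·e^(−4.6394) = 3.5970 + 0.14665 + 0.019327 = 3.7630.
F = −kT ln Z = −76.519 × ln(3.7630) = −76.519 × 1.3252 = -101 meV.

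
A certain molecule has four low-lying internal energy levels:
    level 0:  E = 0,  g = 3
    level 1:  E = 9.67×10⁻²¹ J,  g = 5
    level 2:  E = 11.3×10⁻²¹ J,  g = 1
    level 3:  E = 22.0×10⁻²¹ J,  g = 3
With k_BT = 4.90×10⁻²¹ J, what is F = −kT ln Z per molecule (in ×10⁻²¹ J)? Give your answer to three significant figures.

-6.58 ×10⁻²¹ J

Eᵢ/kT = 0, 1.9735, 2.3061, 4.4898.
Z = Σ gᵢe^(−Eᵢ/kT) = 3·e^(−0) + 5·e^(−1.9735) + 1·e^(−2.3061) + 3·e^(−4.4898) = 3.0000 + 0.69485 + 0.099649 + 0.033669 = 3.8282.
F = −kT ln Z = −4.90 × ln(3.8282) = −4.90 × 1.3424 = -6.58 ×10⁻²¹ J.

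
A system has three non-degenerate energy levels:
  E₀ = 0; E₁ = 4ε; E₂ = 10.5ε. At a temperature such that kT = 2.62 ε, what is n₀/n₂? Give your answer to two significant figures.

55

n₀/n₂ = exp[−(E₀−E₂)/kT] = exp(−(-10.5ε)/(2.62ε)) = exp(4.008) = 55.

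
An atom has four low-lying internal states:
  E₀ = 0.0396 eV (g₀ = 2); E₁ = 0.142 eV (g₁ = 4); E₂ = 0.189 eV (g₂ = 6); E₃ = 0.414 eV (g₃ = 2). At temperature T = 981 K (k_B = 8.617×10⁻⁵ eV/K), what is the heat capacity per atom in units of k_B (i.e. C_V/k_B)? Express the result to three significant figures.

k_BT = 8.617×10⁻⁵ × 981 K = 0.084533 eV.
Eᵢ/kT = 0.46846, 1.6798, 2.2358, 4.8975.
Z = Σ gᵢe^(−Eᵢ/kT) = 2·e^(−0.46846) + 4·e^(−1.6798) + 6·e^(−2.2358) + 2·e^(−4.8975) = 1.2519 + 0.74565 + 0.64144 + 0.014930 = 2.6539.
⟨E⟩ = 0.10659 eV, ⟨E²⟩ = 0.016003 eV².
C_V/k_B = (⟨E²⟩ − ⟨E⟩²)/(kT)² = (0.016003 − 0.011361)/0.0071458 = 0.650.

0.650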